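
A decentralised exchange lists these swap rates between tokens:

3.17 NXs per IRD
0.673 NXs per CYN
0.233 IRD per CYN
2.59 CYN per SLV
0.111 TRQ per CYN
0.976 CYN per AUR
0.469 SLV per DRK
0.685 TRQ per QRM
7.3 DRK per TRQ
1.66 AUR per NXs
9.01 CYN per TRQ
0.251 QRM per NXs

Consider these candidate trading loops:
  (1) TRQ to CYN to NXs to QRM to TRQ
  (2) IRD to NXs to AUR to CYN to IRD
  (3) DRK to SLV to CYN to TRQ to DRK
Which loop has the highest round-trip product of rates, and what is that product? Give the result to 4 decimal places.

(1) 9.01 × 0.673 × 0.251 × 0.685 = 1.04257
(2) 3.17 × 1.66 × 0.976 × 0.233 = 1.19667
(3) 0.469 × 2.59 × 0.111 × 7.3 = 0.98428
Highest is cycle (2) at 1.1967 (>1, arbitrage).

1.1967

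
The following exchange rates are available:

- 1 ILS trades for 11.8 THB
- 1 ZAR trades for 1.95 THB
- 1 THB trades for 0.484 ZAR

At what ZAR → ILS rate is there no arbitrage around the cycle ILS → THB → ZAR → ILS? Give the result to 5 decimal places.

0.17509

Known legs of the cycle: 11.8 × 0.484 = 5.7112
For no arbitrage the full-cycle product must be 1, so the missing rate is 1 / 5.7112 ≈ 0.1750946.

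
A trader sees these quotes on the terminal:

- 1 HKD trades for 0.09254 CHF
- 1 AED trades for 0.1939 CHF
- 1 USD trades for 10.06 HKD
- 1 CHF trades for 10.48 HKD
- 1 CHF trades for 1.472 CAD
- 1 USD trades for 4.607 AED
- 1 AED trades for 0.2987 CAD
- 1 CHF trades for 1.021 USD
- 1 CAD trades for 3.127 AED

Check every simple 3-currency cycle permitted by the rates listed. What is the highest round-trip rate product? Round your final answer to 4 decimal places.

USD→HKD→CHF→USD: 10.06 × 0.09254 × 1.021 = 0.95050
USD→AED→CHF→USD: 4.607 × 0.1939 × 1.021 = 0.91206
CHF→CAD→AED→CHF: 1.472 × 3.127 × 0.1939 = 0.89251
Maximum is USD→HKD→CHF→USD at 0.9505; no arbitrage — every cycle loses value.

0.9505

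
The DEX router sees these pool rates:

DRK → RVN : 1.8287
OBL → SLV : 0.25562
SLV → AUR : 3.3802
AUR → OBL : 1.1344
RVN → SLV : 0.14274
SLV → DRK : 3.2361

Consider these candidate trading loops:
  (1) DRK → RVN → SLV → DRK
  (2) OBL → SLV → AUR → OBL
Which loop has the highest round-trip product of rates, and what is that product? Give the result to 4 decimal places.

(1) 1.8287 × 0.14274 × 3.2361 = 0.84471
(2) 0.25562 × 3.3802 × 1.1344 = 0.98017
Highest is cycle (2) at 0.9802 (≤1, no arbitrage).

0.9802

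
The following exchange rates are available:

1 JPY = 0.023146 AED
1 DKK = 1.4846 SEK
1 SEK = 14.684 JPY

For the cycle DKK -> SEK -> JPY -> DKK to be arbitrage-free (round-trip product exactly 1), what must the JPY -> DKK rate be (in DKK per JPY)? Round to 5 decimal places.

0.04587

Known legs of the cycle: 1.4846 × 14.684 = 21.7998664
For no arbitrage the full-cycle product must be 1, so the missing rate is 1 / 21.7998664 ≈ 0.0458718.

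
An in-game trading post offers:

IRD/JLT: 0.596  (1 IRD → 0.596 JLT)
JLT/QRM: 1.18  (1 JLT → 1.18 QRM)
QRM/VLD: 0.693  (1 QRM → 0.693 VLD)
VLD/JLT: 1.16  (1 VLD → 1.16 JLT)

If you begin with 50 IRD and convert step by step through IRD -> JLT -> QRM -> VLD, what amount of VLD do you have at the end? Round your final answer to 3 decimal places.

24.369

50 IRD × 0.596 = 29.8 JLT
29.8 JLT × 1.18 = 35.164 QRM
35.164 QRM × 0.693 = 24.368652 VLD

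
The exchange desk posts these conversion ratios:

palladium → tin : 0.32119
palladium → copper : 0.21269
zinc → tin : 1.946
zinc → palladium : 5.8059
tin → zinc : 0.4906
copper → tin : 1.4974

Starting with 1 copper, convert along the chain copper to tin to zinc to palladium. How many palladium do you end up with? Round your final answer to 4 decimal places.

4.2652

1 copper × 1.4974 = 1.4974 tin
1.4974 tin × 0.4906 = 0.73462444 zinc
0.73462444 zinc × 5.8059 = 4.265156036196 palladium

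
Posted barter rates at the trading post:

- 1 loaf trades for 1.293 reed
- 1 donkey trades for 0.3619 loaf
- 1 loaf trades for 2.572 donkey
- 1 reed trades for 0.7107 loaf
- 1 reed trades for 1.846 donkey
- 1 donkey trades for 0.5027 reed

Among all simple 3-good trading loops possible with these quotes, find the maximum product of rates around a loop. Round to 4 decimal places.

reed→loaf→donkey→reed: 0.7107 × 2.572 × 0.5027 = 0.91890
reed→donkey→loaf→reed: 1.846 × 0.3619 × 1.293 = 0.86381
Maximum is reed→loaf→donkey→reed at 0.9189; no arbitrage — every cycle loses value.

0.9189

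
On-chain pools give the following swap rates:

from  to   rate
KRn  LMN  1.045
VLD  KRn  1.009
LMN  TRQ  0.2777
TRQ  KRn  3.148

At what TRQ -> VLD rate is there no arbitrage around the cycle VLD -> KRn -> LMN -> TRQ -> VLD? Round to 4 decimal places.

3.4152

Known legs of the cycle: 1.009 × 1.045 × 0.2777 = 0.2928082685
For no arbitrage the full-cycle product must be 1, so the missing rate is 1 / 0.2928082685 ≈ 3.415204.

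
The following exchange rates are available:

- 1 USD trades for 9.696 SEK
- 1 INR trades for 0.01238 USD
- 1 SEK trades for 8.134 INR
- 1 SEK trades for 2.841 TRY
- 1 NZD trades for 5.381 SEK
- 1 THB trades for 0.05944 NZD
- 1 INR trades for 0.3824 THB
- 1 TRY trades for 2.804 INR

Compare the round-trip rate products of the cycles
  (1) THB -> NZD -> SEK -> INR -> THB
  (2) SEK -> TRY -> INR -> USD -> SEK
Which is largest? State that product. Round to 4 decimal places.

(1) 0.05944 × 5.381 × 8.134 × 0.3824 = 0.99486
(2) 2.841 × 2.804 × 0.01238 × 9.696 = 0.95623
Highest is cycle (1) at 0.9949 (≤1, no arbitrage).

0.9949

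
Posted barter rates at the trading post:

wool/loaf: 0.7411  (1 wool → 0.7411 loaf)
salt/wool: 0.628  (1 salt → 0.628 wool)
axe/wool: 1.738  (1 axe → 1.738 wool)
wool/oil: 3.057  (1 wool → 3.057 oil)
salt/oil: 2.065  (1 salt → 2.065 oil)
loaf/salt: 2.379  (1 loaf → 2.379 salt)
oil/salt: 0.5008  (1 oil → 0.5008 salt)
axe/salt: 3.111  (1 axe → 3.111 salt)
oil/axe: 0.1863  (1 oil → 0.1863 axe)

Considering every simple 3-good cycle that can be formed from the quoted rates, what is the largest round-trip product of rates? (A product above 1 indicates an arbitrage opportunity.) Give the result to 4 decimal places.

1.1968

oil→axe→salt→oil: 0.1863 × 3.111 × 2.065 = 1.19683
loaf→salt→wool→loaf: 2.379 × 0.628 × 0.7411 = 1.10721
wool→oil→axe→wool: 3.057 × 0.1863 × 1.738 = 0.98982
wool→oil→salt→wool: 3.057 × 0.5008 × 0.628 = 0.96143
Maximum is oil→axe→salt→oil at 1.1968; arbitrage exists.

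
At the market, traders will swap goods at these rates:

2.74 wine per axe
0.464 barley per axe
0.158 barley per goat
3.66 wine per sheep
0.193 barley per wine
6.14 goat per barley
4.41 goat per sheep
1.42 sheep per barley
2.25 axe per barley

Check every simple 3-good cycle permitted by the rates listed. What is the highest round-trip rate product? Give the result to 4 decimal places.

1.1898

wine→barley→axe→wine: 0.193 × 2.25 × 2.74 = 1.18985
wine→barley→sheep→wine: 0.193 × 1.42 × 3.66 = 1.00306
sheep→goat→barley→sheep: 4.41 × 0.158 × 1.42 = 0.98943
Maximum is wine→barley→axe→wine at 1.1898; arbitrage exists.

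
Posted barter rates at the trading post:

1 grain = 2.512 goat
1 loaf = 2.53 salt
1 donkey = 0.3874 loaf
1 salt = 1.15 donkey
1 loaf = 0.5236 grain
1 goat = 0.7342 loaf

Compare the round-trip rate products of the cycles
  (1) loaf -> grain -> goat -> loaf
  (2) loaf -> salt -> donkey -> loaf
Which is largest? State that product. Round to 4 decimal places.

(1) 0.5236 × 2.512 × 0.7342 = 0.96568
(2) 2.53 × 1.15 × 0.3874 = 1.12714
Highest is cycle (2) at 1.1271 (>1, arbitrage).

1.1271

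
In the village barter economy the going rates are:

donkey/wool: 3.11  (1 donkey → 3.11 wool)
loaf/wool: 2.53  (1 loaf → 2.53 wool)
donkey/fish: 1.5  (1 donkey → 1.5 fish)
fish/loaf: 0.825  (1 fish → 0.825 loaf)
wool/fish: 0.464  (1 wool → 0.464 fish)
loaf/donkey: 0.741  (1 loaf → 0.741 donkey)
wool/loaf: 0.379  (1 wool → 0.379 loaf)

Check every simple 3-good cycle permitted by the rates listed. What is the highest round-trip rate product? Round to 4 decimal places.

0.9685

fish→loaf→wool→fish: 0.825 × 2.53 × 0.464 = 0.96848
fish→loaf→donkey→fish: 0.825 × 0.741 × 1.5 = 0.91699
wool→loaf→donkey→wool: 0.379 × 0.741 × 3.11 = 0.87341
Maximum is fish→loaf→wool→fish at 0.9685; no arbitrage — every cycle loses value.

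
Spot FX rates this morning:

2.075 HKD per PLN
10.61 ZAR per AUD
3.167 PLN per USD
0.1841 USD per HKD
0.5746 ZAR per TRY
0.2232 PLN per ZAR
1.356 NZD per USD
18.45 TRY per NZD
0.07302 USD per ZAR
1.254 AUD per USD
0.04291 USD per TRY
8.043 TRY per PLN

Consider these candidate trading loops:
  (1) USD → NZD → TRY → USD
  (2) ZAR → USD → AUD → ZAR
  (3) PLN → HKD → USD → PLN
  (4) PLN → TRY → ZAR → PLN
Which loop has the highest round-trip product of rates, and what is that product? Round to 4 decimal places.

(1) 1.356 × 18.45 × 0.04291 = 1.07353
(2) 0.07302 × 1.254 × 10.61 = 0.97153
(3) 2.075 × 0.1841 × 3.167 = 1.20982
(4) 8.043 × 0.5746 × 0.2232 = 1.03152
Highest is cycle (3) at 1.2098 (>1, arbitrage).

1.2098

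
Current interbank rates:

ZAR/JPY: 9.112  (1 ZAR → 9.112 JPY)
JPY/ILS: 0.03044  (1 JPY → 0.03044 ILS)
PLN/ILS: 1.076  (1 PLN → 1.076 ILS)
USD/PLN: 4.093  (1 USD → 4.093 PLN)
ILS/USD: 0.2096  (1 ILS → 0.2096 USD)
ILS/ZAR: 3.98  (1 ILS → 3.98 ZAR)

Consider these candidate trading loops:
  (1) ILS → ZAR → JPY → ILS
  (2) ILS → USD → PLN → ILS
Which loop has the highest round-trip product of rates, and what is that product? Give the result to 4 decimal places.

(1) 3.98 × 9.112 × 0.03044 = 1.10393
(2) 0.2096 × 4.093 × 1.076 = 0.92309
Highest is cycle (1) at 1.1039 (>1, arbitrage).

1.1039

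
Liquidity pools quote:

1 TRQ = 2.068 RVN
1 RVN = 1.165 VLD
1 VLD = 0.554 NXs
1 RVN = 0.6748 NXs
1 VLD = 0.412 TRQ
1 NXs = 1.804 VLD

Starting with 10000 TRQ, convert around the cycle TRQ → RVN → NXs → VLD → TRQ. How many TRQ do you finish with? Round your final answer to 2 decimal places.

10000 TRQ × 2.068 = 20680 RVN
20680 RVN × 0.6748 = 13954.864 NXs
13954.864 NXs × 1.804 = 25174.574656 VLD
25174.574656 VLD × 0.412 = 10371.924758272 TRQ

10371.92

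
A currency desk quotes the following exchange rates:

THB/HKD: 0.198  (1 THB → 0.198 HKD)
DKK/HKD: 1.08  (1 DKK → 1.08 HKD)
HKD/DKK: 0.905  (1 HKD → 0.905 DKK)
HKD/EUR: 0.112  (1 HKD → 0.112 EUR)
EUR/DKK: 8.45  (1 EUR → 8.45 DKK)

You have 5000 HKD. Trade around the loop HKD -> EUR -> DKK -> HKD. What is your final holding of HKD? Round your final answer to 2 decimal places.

5000 HKD × 0.112 = 560 EUR
560 EUR × 8.45 = 4732 DKK
4732 DKK × 1.08 = 5110.56 HKD

5110.56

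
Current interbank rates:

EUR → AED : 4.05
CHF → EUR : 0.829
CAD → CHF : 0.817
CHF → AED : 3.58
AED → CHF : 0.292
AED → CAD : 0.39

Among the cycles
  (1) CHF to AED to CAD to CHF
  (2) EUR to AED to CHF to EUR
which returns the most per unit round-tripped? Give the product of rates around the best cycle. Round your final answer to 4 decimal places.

(1) 3.58 × 0.39 × 0.817 = 1.14070
(2) 4.05 × 0.292 × 0.829 = 0.98038
Highest is cycle (1) at 1.1407 (>1, arbitrage).

1.1407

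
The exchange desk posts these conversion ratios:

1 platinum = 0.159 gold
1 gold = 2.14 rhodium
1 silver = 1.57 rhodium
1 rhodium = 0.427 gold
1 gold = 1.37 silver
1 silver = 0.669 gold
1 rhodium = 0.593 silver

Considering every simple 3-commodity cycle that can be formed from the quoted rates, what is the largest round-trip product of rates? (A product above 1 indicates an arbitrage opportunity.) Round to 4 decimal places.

0.9184

silver→rhodium→gold→silver: 1.57 × 0.427 × 1.37 = 0.91843
silver→gold→rhodium→silver: 0.669 × 2.14 × 0.593 = 0.84897
Maximum is silver→rhodium→gold→silver at 0.9184; no arbitrage — every cycle loses value.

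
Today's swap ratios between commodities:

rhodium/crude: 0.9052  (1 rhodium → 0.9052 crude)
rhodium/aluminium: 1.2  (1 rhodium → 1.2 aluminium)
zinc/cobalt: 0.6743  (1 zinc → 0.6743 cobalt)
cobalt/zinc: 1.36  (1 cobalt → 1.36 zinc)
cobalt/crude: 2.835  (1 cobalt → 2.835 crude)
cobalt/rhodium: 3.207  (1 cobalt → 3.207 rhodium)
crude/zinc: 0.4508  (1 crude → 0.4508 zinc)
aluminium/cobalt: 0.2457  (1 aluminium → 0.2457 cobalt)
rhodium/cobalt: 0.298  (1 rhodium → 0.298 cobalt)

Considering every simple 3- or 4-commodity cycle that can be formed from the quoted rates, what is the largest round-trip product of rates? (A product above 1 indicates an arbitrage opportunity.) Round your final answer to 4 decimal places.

0.9456

rhodium→aluminium→cobalt→rhodium: 1.2 × 0.2457 × 3.207 = 0.94555
rhodium→crude→zinc→cobalt→rhodium: 0.9052 × 0.4508 × 0.6743 × 3.207 = 0.88243
zinc→cobalt→crude→zinc: 0.6743 × 2.835 × 0.4508 = 0.86177
Maximum is rhodium→aluminium→cobalt→rhodium at 0.9456; no arbitrage — every cycle loses value.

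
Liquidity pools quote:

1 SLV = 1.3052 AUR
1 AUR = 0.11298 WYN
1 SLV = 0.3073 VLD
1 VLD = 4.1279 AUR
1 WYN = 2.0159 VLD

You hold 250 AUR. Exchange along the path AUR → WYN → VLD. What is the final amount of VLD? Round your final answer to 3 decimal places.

56.939

250 AUR × 0.11298 = 28.245 WYN
28.245 WYN × 2.0159 = 56.9390955 VLD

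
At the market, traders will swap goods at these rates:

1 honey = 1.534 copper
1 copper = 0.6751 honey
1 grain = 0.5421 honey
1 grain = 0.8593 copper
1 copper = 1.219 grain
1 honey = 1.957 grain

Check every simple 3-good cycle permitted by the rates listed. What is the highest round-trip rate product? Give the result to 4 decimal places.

copper→honey→grain→copper: 0.6751 × 1.957 × 0.8593 = 1.13528
copper→grain→honey→copper: 1.219 × 0.5421 × 1.534 = 1.01370
Maximum is copper→honey→grain→copper at 1.1353; arbitrage exists.

1.1353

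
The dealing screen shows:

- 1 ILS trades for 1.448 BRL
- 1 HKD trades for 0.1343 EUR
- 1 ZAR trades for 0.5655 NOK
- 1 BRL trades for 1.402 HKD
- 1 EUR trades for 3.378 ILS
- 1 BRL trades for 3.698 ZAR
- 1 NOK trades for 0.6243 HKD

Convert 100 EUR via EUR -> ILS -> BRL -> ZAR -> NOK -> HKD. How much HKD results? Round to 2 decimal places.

638.59

100 EUR × 3.378 = 337.8 ILS
337.8 ILS × 1.448 = 489.1344 BRL
489.1344 BRL × 3.698 = 1808.8190112 ZAR
1808.8190112 ZAR × 0.5655 = 1022.8871508336 NOK
1022.8871508336 NOK × 0.6243 = 638.58844826541648 HKD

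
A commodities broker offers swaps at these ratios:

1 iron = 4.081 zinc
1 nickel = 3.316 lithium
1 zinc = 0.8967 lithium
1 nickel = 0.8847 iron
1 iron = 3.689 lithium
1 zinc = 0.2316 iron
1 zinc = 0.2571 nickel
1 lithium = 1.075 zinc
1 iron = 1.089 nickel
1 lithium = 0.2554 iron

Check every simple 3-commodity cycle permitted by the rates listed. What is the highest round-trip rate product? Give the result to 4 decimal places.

0.9346

zinc→lithium→iron→zinc: 0.8967 × 0.2554 × 4.081 = 0.93462
zinc→nickel→iron→zinc: 0.2571 × 0.8847 × 4.081 = 0.92825
lithium→iron→nickel→lithium: 0.2554 × 1.089 × 3.316 = 0.92228
zinc→iron→lithium→zinc: 0.2316 × 3.689 × 1.075 = 0.91845
zinc→nickel→lithium→zinc: 0.2571 × 3.316 × 1.075 = 0.91648
Maximum is zinc→lithium→iron→zinc at 0.9346; no arbitrage — every cycle loses value.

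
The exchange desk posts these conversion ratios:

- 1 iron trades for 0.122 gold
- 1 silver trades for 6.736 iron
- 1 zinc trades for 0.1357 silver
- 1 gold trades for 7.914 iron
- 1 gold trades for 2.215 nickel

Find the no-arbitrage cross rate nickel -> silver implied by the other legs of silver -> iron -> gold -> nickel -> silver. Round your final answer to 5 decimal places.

0.54937

Known legs of the cycle: 6.736 × 0.122 × 2.215 = 1.82026928
For no arbitrage the full-cycle product must be 1, so the missing rate is 1 / 1.82026928 ≈ 0.5493693.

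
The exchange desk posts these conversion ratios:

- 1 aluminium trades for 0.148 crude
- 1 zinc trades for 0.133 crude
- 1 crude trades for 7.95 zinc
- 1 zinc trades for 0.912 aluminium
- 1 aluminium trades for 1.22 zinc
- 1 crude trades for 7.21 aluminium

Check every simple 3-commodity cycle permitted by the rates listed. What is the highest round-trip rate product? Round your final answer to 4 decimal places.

1.1699

aluminium→zinc→crude→aluminium: 1.22 × 0.133 × 7.21 = 1.16989
aluminium→crude→zinc→aluminium: 0.148 × 7.95 × 0.912 = 1.07306
Maximum is aluminium→zinc→crude→aluminium at 1.1699; arbitrage exists.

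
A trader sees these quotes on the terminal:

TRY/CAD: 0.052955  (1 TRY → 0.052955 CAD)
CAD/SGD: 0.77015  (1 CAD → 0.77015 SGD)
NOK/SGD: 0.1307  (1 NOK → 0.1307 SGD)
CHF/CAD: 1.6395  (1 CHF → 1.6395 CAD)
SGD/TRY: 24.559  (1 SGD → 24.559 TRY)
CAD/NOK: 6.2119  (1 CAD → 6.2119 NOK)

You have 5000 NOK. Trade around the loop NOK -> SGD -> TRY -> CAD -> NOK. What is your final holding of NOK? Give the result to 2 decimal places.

5000 NOK × 0.1307 = 653.5 SGD
653.5 SGD × 24.559 = 16049.3065 TRY
16049.3065 TRY × 0.052955 = 849.8910257075 CAD
849.8910257075 CAD × 6.2119 = 5279.43806259241925 NOK

5279.44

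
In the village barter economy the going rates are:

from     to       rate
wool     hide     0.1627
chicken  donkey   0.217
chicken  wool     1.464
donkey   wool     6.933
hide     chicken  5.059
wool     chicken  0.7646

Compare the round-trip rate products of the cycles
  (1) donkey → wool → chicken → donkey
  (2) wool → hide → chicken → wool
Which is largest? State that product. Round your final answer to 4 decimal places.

1.2050

(1) 6.933 × 0.7646 × 0.217 = 1.15031
(2) 0.1627 × 5.059 × 1.464 = 1.20502
Highest is cycle (2) at 1.2050 (>1, arbitrage).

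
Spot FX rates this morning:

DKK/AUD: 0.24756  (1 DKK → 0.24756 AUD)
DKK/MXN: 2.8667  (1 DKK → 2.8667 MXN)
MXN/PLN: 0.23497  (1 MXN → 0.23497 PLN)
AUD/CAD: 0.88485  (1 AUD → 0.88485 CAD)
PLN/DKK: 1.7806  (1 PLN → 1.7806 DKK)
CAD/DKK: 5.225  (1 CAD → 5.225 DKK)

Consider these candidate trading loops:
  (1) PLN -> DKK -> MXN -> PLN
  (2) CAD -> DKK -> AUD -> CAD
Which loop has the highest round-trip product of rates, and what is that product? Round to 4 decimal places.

1.1994

(1) 1.7806 × 2.8667 × 0.23497 = 1.19939
(2) 5.225 × 0.24756 × 0.88485 = 1.14455
Highest is cycle (1) at 1.1994 (>1, arbitrage).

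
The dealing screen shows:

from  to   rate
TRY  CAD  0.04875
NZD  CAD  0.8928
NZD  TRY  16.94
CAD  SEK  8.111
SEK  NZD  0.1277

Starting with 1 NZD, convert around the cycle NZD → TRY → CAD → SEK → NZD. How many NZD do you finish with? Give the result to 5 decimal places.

1 NZD × 16.94 = 16.94 TRY
16.94 TRY × 0.04875 = 0.825825 CAD
0.825825 CAD × 8.111 = 6.698266575 SEK
6.698266575 SEK × 0.1277 = 0.8553686416275 NZD

0.85537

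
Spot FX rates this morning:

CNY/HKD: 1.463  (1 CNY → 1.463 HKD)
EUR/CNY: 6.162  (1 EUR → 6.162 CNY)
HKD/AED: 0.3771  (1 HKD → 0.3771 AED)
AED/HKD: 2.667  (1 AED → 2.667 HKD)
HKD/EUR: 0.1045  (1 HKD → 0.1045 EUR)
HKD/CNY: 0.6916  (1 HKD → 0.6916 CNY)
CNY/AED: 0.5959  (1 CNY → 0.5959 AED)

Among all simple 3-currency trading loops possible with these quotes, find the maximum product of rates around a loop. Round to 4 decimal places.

1.0991

AED→HKD→CNY→AED: 2.667 × 0.6916 × 0.5959 = 1.09914
EUR→CNY→HKD→EUR: 6.162 × 1.463 × 0.1045 = 0.94207
Maximum is AED→HKD→CNY→AED at 1.0991; arbitrage exists.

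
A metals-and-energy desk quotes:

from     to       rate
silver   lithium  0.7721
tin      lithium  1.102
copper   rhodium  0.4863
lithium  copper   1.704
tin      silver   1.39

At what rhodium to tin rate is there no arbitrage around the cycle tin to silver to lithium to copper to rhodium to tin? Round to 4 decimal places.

1.1244

Known legs of the cycle: 1.39 × 0.7721 × 1.704 × 0.4863 = 0.8893285050888
For no arbitrage the full-cycle product must be 1, so the missing rate is 1 / 0.8893285050888 ≈ 1.124444.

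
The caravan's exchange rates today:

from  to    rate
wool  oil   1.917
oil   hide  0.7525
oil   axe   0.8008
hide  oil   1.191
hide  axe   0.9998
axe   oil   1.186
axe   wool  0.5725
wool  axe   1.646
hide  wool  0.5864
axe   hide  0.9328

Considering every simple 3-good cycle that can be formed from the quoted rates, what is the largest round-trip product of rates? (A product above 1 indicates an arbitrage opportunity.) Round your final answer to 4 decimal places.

wool→axe→hide→wool: 1.646 × 0.9328 × 0.5864 = 0.90035
oil→hide→axe→oil: 0.7525 × 0.9998 × 1.186 = 0.89229
oil→axe→hide→oil: 0.8008 × 0.9328 × 1.191 = 0.88966
wool→oil→axe→wool: 1.917 × 0.8008 × 0.5725 = 0.87886
wool→oil→hide→wool: 1.917 × 0.7525 × 0.5864 = 0.84591
Maximum is wool→axe→hide→wool at 0.9004; no arbitrage — every cycle loses value.

0.9004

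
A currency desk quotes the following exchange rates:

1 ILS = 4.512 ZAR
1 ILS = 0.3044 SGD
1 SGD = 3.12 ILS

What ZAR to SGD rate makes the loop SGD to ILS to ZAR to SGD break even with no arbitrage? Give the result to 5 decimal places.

0.07104

Known legs of the cycle: 3.12 × 4.512 = 14.07744
For no arbitrage the full-cycle product must be 1, so the missing rate is 1 / 14.07744 ≈ 0.0710356.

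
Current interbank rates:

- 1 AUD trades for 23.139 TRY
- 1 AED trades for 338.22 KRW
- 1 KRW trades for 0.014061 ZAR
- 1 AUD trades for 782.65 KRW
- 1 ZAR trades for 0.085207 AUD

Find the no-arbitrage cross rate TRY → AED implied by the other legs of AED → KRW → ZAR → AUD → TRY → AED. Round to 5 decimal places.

Known legs of the cycle: 338.22 × 0.014061 × 0.085207 × 23.139 = 9.37638333468260766
For no arbitrage the full-cycle product must be 1, so the missing rate is 1 / 9.37638333468260766 ≈ 0.1066509.

0.10665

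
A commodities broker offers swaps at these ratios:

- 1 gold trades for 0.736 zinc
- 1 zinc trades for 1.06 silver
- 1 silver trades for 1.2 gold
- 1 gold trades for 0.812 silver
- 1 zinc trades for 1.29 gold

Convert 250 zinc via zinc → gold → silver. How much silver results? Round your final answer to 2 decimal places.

261.87

250 zinc × 1.29 = 322.5 gold
322.5 gold × 0.812 = 261.87 silver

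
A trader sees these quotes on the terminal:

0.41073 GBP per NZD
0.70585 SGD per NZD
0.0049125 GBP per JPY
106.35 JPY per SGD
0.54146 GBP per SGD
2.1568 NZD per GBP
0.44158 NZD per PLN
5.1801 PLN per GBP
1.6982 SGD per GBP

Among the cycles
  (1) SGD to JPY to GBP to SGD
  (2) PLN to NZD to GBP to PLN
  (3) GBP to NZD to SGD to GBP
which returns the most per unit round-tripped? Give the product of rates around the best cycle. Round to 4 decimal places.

(1) 106.35 × 0.0049125 × 1.6982 = 0.88722
(2) 0.44158 × 0.41073 × 5.1801 = 0.93952
(3) 2.1568 × 0.70585 × 0.54146 = 0.82431
Highest is cycle (2) at 0.9395 (≤1, no arbitrage).

0.9395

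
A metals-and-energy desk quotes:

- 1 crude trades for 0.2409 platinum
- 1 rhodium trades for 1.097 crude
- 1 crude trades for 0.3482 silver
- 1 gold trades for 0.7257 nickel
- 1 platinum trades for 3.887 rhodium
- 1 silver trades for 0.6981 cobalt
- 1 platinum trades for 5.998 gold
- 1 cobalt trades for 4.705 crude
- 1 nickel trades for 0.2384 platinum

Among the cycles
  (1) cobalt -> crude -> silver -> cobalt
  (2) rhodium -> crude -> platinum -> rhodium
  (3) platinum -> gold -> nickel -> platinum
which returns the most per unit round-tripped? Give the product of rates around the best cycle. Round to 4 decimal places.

(1) 4.705 × 0.3482 × 0.6981 = 1.14368
(2) 1.097 × 0.2409 × 3.887 = 1.02721
(3) 5.998 × 0.7257 × 0.2384 = 1.03770
Highest is cycle (1) at 1.1437 (>1, arbitrage).

1.1437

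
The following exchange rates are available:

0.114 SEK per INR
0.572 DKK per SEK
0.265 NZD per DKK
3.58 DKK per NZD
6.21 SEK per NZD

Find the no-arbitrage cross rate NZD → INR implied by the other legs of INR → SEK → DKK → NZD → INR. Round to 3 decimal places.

57.870

Known legs of the cycle: 0.114 × 0.572 × 0.265 = 0.01728012
For no arbitrage the full-cycle product must be 1, so the missing rate is 1 / 0.01728012 ≈ 57.86997.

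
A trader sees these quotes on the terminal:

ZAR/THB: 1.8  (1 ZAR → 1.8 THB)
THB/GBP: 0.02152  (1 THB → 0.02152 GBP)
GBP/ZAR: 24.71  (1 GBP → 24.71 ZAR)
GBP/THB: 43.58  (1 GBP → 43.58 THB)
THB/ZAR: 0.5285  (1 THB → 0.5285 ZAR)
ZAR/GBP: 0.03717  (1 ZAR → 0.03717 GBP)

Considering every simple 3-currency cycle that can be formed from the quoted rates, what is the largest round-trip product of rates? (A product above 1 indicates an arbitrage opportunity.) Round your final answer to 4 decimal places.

0.9572

GBP→ZAR→THB→GBP: 24.71 × 1.8 × 0.02152 = 0.95717
GBP→THB→ZAR→GBP: 43.58 × 0.5285 × 0.03717 = 0.85610
Maximum is GBP→ZAR→THB→GBP at 0.9572; no arbitrage — every cycle loses value.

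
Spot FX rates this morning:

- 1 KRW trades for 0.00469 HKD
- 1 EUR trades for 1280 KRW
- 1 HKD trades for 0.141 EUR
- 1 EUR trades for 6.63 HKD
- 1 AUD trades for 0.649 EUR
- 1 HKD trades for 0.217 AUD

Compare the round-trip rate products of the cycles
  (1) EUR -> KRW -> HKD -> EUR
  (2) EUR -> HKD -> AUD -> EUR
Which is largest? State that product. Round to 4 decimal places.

(1) 1280 × 0.00469 × 0.141 = 0.84645
(2) 6.63 × 0.217 × 0.649 = 0.93372
Highest is cycle (2) at 0.9337 (≤1, no arbitrage).

0.9337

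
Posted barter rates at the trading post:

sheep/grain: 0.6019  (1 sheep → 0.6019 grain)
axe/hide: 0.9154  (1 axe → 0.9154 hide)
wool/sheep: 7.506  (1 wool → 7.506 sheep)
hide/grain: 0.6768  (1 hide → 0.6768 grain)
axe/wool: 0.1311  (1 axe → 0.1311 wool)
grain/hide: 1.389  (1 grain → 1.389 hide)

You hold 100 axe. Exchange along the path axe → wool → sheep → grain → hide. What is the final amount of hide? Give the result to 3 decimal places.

100 axe × 0.1311 = 13.11 wool
13.11 wool × 7.506 = 98.40366 sheep
98.40366 sheep × 0.6019 = 59.229162954 grain
59.229162954 grain × 1.389 = 82.269307343106 hide

82.269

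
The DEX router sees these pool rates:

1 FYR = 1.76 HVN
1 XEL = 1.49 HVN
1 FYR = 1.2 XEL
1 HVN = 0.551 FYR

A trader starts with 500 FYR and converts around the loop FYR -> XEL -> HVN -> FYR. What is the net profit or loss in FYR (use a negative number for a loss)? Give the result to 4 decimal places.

500 FYR × 1.2 = 600 XEL
600 XEL × 1.49 = 894 HVN
894 HVN × 0.551 = 492.594 FYR
Net change: 492.594 − 500 = -7.406 FYR

-7.4060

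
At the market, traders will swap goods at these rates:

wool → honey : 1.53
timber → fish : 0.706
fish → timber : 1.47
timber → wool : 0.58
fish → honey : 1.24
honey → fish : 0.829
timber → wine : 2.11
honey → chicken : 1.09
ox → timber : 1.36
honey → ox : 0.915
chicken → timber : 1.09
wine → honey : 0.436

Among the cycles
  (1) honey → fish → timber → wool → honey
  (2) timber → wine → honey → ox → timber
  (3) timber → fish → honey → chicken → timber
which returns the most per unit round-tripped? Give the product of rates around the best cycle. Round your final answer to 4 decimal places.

(1) 0.829 × 1.47 × 0.58 × 1.53 = 1.08141
(2) 2.11 × 0.436 × 0.915 × 1.36 = 1.14480
(3) 0.706 × 1.24 × 1.09 × 1.09 = 1.04011
Highest is cycle (2) at 1.1448 (>1, arbitrage).

1.1448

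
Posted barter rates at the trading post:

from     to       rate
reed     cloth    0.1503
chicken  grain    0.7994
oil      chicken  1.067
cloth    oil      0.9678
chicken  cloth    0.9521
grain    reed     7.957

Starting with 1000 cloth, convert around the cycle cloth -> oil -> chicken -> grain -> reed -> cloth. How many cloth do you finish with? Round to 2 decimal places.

987.24

1000 cloth × 0.9678 = 967.8 oil
967.8 oil × 1.067 = 1032.6426 chicken
1032.6426 chicken × 0.7994 = 825.49449444 grain
825.49449444 grain × 7.957 = 6568.45969225908 reed
6568.45969225908 reed × 0.1503 = 987.239491746539724 cloth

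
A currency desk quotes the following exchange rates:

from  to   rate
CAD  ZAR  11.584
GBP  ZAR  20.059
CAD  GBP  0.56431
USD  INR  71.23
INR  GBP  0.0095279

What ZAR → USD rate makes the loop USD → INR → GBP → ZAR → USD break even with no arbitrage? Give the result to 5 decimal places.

0.07346

Known legs of the cycle: 71.23 × 0.0095279 × 20.059 = 13.613488006703
For no arbitrage the full-cycle product must be 1, so the missing rate is 1 / 13.613488006703 ≈ 0.0734566.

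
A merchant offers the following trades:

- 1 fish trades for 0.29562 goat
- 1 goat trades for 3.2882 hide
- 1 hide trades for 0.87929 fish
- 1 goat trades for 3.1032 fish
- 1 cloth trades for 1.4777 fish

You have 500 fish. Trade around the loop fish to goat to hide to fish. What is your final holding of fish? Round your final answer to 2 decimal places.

500 fish × 0.29562 = 147.81 goat
147.81 goat × 3.2882 = 486.028842 hide
486.028842 hide × 0.87929 = 427.36030048218 fish

427.36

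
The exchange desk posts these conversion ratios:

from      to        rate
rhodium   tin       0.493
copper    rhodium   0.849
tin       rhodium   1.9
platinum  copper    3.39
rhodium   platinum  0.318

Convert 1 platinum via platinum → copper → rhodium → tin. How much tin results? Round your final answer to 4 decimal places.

1 platinum × 3.39 = 3.39 copper
3.39 copper × 0.849 = 2.87811 rhodium
2.87811 rhodium × 0.493 = 1.41890823 tin

1.4189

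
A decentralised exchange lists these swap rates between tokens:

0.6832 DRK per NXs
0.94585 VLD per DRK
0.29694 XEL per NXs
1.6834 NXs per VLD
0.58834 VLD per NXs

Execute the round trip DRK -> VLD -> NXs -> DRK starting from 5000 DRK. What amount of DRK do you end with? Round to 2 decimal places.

5000 DRK × 0.94585 = 4729.25 VLD
4729.25 VLD × 1.6834 = 7961.21945 NXs
7961.21945 NXs × 0.6832 = 5439.10512824 DRK

5439.11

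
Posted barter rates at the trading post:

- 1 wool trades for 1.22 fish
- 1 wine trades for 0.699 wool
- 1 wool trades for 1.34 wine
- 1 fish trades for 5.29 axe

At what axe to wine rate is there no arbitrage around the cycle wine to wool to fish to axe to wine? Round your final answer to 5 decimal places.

Known legs of the cycle: 0.699 × 1.22 × 5.29 = 4.5112062
For no arbitrage the full-cycle product must be 1, so the missing rate is 1 / 4.5112062 ≈ 0.2216702.

0.22167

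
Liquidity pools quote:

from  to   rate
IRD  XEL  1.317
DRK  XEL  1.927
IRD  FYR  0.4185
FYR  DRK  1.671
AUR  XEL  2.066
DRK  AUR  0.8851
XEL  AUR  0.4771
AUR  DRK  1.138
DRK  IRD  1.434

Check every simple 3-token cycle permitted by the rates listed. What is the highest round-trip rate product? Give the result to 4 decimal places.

DRK→XEL→AUR→DRK: 1.927 × 0.4771 × 1.138 = 1.04624
IRD→FYR→DRK→IRD: 0.4185 × 1.671 × 1.434 = 1.00282
Maximum is DRK→XEL→AUR→DRK at 1.0462; arbitrage exists.

1.0462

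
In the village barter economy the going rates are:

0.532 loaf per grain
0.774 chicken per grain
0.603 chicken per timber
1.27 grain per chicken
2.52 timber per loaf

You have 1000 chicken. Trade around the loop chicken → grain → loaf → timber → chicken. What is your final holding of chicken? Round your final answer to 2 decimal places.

1026.68

1000 chicken × 1.27 = 1270 grain
1270 grain × 0.532 = 675.64 loaf
675.64 loaf × 2.52 = 1702.6128 timber
1702.6128 timber × 0.603 = 1026.6755184 chicken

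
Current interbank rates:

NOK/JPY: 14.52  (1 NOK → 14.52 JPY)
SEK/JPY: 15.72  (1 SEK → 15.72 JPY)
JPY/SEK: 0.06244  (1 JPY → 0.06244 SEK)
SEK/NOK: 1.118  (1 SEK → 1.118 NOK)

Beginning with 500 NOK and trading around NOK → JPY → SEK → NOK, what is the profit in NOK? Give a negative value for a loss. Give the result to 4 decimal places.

500 NOK × 14.52 = 7260 JPY
7260 JPY × 0.06244 = 453.3144 SEK
453.3144 SEK × 1.118 = 506.8054992 NOK
Net change: 506.8054992 − 500 = 6.8054992 NOK

6.8055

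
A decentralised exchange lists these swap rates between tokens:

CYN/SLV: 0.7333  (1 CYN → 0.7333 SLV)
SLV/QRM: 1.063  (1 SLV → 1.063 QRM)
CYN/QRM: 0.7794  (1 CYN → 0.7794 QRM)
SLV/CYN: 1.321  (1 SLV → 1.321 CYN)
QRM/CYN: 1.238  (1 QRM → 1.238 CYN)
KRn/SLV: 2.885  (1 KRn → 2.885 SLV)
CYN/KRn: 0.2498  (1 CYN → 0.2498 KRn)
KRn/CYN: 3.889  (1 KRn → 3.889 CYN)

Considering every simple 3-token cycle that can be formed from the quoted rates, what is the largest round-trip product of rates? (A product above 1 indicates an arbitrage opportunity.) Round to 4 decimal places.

0.9650

SLV→QRM→CYN→SLV: 1.063 × 1.238 × 0.7333 = 0.96502
SLV→CYN→KRn→SLV: 1.321 × 0.2498 × 2.885 = 0.95201
Maximum is SLV→QRM→CYN→SLV at 0.9650; no arbitrage — every cycle loses value.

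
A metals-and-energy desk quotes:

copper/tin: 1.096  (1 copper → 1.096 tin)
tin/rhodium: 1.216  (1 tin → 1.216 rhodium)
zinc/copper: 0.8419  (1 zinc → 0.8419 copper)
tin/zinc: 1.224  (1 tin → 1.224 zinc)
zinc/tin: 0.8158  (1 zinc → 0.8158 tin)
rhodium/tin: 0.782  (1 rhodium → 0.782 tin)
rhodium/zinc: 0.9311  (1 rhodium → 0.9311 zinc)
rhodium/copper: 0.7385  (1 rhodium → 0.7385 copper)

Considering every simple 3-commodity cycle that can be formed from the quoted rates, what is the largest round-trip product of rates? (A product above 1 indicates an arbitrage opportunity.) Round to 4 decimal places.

1.1294

tin→zinc→copper→tin: 1.224 × 0.8419 × 1.096 = 1.12941
rhodium→copper→tin→rhodium: 0.7385 × 1.096 × 1.216 = 0.98423
rhodium→zinc→tin→rhodium: 0.9311 × 0.8158 × 1.216 = 0.92366
Maximum is tin→zinc→copper→tin at 1.1294; arbitrage exists.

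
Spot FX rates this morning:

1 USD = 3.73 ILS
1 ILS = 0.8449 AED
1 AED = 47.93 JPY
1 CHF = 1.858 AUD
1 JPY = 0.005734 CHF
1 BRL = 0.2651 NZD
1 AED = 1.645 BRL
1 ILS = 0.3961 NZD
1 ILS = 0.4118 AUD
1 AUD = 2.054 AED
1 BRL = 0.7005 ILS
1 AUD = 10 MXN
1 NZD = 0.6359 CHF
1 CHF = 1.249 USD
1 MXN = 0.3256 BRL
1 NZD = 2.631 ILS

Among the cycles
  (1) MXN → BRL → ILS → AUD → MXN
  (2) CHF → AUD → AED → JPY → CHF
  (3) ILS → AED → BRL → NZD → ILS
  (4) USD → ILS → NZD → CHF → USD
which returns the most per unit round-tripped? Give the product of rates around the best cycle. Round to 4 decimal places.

1.1735

(1) 0.3256 × 0.7005 × 0.4118 × 10 = 0.93924
(2) 1.858 × 2.054 × 47.93 × 0.005734 = 1.04884
(3) 0.8449 × 1.645 × 0.2651 × 2.631 = 0.96940
(4) 3.73 × 0.3961 × 0.6359 × 1.249 = 1.17345
Highest is cycle (4) at 1.1735 (>1, arbitrage).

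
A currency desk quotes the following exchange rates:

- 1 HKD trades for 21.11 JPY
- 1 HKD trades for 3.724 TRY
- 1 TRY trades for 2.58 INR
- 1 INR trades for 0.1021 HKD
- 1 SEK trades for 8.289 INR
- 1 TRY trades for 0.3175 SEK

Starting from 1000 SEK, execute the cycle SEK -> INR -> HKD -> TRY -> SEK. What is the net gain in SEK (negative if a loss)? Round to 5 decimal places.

0.64789

1000 SEK × 8.289 = 8289 INR
8289 INR × 0.1021 = 846.3069 HKD
846.3069 HKD × 3.724 = 3151.6468956 TRY
3151.6468956 TRY × 0.3175 = 1000.647889353 SEK
Net change: 1000.647889353 − 1000 = 0.647889353 SEK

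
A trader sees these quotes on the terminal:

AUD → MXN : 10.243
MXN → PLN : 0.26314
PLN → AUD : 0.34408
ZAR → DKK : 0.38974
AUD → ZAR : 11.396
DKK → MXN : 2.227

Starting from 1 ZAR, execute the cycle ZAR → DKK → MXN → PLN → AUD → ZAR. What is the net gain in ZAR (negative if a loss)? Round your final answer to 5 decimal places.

1 ZAR × 0.38974 = 0.38974 DKK
0.38974 DKK × 2.227 = 0.86795098 MXN
0.86795098 MXN × 0.26314 = 0.2283926208772 PLN
0.2283926208772 PLN × 0.34408 = 0.078585332991426976 AUD
0.078585332991426976 AUD × 11.396 = 0.895558454770301818496 ZAR
Net change: 0.895558454770301818496 − 1 = -0.104441545229698181504 ZAR

-0.10444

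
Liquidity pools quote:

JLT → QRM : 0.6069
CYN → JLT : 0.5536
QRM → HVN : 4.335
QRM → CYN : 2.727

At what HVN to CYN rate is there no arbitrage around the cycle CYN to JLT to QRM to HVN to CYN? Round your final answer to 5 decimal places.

Known legs of the cycle: 0.5536 × 0.6069 × 4.335 = 1.4564726064
For no arbitrage the full-cycle product must be 1, so the missing rate is 1 / 1.4564726064 ≈ 0.6865903.

0.68659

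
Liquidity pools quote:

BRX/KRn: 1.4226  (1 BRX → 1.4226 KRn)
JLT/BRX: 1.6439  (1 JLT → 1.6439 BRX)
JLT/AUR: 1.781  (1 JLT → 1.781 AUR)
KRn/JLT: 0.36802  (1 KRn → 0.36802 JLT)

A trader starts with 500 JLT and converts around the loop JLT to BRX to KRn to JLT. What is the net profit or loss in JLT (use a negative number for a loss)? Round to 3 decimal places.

-69.672

500 JLT × 1.6439 = 821.95 BRX
821.95 BRX × 1.4226 = 1169.30607 KRn
1169.30607 KRn × 0.36802 = 430.3280198814 JLT
Net change: 430.3280198814 − 500 = -69.6719801186 JLT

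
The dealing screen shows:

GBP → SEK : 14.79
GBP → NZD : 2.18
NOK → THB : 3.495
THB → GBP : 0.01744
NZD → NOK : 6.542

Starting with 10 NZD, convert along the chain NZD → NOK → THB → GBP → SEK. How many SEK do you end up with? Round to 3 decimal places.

10 NZD × 6.542 = 65.42 NOK
65.42 NOK × 3.495 = 228.6429 THB
228.6429 THB × 0.01744 = 3.987532176 GBP
3.987532176 GBP × 14.79 = 58.97560088304 SEK

58.976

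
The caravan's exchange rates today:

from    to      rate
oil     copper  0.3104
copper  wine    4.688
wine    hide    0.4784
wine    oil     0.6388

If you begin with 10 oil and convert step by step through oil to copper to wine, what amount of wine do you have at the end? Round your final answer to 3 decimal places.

14.552

10 oil × 0.3104 = 3.104 copper
3.104 copper × 4.688 = 14.551552 wine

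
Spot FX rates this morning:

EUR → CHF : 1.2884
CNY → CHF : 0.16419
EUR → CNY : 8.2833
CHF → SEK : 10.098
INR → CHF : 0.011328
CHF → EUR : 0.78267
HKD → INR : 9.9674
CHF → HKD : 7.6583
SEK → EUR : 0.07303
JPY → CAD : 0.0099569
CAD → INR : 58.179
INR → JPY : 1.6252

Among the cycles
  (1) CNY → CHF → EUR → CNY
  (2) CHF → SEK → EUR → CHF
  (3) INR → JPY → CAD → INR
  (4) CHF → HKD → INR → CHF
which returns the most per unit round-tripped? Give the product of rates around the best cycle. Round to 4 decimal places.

1.0645

(1) 0.16419 × 0.78267 × 8.2833 = 1.06446
(2) 10.098 × 0.07303 × 1.2884 = 0.95014
(3) 1.6252 × 0.0099569 × 58.179 = 0.94145
(4) 7.6583 × 9.9674 × 0.011328 = 0.86470
Highest is cycle (1) at 1.0645 (>1, arbitrage).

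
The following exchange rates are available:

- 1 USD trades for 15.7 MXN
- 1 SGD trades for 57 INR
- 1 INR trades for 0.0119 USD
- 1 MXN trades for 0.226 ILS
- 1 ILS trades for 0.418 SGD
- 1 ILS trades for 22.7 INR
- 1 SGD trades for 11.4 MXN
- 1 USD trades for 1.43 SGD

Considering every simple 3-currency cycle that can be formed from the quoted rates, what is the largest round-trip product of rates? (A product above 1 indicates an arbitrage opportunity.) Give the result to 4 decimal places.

ILS→SGD→MXN→ILS: 0.418 × 11.4 × 0.226 = 1.07694
INR→USD→SGD→INR: 0.0119 × 1.43 × 57 = 0.96997
Maximum is ILS→SGD→MXN→ILS at 1.0769; arbitrage exists.

1.0769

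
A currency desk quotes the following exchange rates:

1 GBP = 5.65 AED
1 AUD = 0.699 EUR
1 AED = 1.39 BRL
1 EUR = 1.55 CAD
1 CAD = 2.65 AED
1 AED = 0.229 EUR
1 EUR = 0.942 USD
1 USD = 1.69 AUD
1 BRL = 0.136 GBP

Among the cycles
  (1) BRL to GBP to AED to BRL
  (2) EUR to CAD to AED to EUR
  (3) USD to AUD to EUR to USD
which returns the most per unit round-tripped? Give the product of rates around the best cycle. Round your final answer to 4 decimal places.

(1) 0.136 × 5.65 × 1.39 = 1.06808
(2) 1.55 × 2.65 × 0.229 = 0.94062
(3) 1.69 × 0.699 × 0.942 = 1.11279
Highest is cycle (3) at 1.1128 (>1, arbitrage).

1.1128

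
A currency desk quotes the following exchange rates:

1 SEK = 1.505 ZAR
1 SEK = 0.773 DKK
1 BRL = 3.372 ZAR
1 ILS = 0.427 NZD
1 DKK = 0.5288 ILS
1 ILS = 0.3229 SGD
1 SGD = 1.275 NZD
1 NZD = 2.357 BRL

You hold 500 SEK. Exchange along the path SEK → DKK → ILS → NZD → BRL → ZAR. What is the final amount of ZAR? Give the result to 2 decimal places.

500 SEK × 0.773 = 386.5 DKK
386.5 DKK × 0.5288 = 204.3812 ILS
204.3812 ILS × 0.427 = 87.2707724 NZD
87.2707724 NZD × 2.357 = 205.6972105468 BRL
205.6972105468 BRL × 3.372 = 693.6109939638096 ZAR

693.61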